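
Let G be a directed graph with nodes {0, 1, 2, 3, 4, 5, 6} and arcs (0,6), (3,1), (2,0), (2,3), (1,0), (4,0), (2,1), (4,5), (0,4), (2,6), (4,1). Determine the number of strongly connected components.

{0, 1, 4} are all mutually reachable — one SCC of size 3.
{5} is an SCC by itself.
{2} is an SCC by itself.
{3} is an SCC by itself.
{6} is an SCC by itself.
That gives 5 strongly connected components.

5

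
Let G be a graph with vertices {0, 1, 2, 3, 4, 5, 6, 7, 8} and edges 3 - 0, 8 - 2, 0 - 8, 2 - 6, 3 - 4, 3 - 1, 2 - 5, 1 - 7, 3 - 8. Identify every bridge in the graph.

1-3, 1-7, 2-5, 2-6, 2-8, 3-4

The edges on the cycle 3-0-8-3 are not bridges since each lies on that cycle.
But removing 1 - 7 disconnects 1 from 7; removing 8 - 2 disconnects 8 from 2; removing 2 - 5 disconnects 2 from 5; removing 3 - 1 disconnects 3 from 1 — these are bridges.
In total 6 edges are bridges.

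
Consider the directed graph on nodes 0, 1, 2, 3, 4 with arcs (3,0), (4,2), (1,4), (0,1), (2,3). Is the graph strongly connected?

Yes

From 4 we can reach every vertex (0, 1, 2, 3, 4), and every vertex can reach 4 (0, 1, 2, 3, 4). So the whole graph is one strongly connected component.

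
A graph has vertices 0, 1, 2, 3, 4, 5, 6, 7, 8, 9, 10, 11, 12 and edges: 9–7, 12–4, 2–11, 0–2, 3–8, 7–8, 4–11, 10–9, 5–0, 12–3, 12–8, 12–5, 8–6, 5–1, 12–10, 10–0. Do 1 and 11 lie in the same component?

From 1 we can reach 0, 1, 2, 3, 4, 5, 6, 7, 8, 9, 10, 11, 12, which includes 11.

Yes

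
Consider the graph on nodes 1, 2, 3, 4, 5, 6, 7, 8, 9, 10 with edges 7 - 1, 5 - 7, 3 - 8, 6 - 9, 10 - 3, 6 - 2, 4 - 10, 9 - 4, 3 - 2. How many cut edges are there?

The edges on the cycle 6-9-4-10-3-2-6 are not bridges since each lies on that cycle.
But removing 7 - 1 disconnects 7 from 1; removing 3 - 8 disconnects 3 from 8; removing 7 - 5 disconnects 7 from 5 — these are bridges.
That makes 3 bridges.

3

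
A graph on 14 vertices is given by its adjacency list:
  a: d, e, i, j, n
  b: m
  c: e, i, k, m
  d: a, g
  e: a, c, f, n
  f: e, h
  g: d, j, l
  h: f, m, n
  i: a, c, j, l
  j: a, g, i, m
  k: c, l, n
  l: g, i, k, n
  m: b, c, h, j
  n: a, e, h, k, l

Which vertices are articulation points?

m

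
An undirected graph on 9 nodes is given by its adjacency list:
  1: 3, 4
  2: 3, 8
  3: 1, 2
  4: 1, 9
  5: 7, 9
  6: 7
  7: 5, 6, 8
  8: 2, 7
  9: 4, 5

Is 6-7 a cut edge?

Yes

Removing 6-7 leaves no path between 6 and 7: the component count goes from 1 to 2. So it is a bridge.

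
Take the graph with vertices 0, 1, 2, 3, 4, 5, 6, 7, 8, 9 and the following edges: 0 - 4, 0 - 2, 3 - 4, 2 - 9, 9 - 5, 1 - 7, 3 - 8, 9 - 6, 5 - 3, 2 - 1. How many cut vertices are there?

4

Removing 1 increases the component count from 1 to 2, so 1 is a cut vertex.
Removing 2 increases the component count from 1 to 2, so 2 is a cut vertex.
Removing 3 increases the component count from 1 to 2, so 3 is a cut vertex.
Likewise 9 is a cut vertex.
By contrast removing 0 leaves 1 component; it is not a cut vertex. No other vertex is a cut vertex either.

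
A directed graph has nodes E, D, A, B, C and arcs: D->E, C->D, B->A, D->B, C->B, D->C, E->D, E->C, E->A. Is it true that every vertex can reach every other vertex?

There is no directed path from B to C, so the graph is not strongly connected.

No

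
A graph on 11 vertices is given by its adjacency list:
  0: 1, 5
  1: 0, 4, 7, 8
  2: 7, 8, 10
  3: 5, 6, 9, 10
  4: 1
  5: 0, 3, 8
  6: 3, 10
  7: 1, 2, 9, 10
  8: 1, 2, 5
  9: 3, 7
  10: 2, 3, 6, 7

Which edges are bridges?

1-4

The edges on the cycle 10-7-2-10 are not bridges since each lies on that cycle.
But removing 1-4 disconnects 1 from 4 — this is a bridge.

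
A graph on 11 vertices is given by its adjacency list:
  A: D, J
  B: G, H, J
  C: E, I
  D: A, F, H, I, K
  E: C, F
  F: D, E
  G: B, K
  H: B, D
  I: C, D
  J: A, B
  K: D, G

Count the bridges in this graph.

0

The edges on the cycle D-A-J-B-G-K-D are not bridges since each lies on that cycle.
Every edge lies on some cycle, so there are no bridges.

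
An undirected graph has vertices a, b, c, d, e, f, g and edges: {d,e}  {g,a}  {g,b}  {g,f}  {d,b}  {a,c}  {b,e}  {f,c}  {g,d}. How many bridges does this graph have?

0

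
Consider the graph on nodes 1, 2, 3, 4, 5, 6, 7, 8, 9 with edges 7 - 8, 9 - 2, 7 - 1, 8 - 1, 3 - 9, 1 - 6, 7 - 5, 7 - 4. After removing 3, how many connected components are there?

2

With 3 gone, the remaining components are: {2, 9}; {1, 4, 5, 6, 7, 8}.
That is 2 components.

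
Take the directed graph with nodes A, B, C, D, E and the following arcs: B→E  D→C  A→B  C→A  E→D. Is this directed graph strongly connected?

Yes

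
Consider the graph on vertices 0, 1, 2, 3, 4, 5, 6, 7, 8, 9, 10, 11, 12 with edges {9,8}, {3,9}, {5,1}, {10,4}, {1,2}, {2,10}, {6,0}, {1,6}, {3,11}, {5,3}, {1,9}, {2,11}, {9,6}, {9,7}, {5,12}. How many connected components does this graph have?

1

Starting from 0 we can reach 0, 1, 2, 3, 4, 5, 6, 7, 8, 9, 10, 11, 12. That is one component of size 13.
Total: 1 component.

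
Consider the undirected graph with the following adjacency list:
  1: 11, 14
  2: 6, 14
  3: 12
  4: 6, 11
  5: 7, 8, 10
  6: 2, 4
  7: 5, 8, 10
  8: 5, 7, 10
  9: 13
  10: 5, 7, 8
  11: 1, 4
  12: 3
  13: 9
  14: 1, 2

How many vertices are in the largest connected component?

6

Starting from 9 we can reach 9, 13. That is one component of size 2.
Starting from 3 we can reach 3, 12. That is one component of size 2.
Starting from 5 we can reach 5, 7, 8, 10. That is one component of size 4.
Starting from 1 we can reach 1, 2, 4, 6, 11, 14. That is one component of size 6.
The largest has 6 vertices.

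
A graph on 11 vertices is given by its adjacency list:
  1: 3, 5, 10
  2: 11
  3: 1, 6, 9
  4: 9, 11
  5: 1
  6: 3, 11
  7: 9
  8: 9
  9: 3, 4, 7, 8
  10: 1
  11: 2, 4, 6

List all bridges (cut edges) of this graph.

1-10, 1-3, 1-5, 11-2, 7-9, 8-9

The edges on the cycle 4-11-6-3-9-4 are not bridges since each lies on that cycle.
But removing 1-10 disconnects 1 from 10; removing 3-1 disconnects 3 from 1; removing 8-9 disconnects 8 from 9; removing 11-2 disconnects 11 from 2 — these are bridges.
In total 6 edges are bridges.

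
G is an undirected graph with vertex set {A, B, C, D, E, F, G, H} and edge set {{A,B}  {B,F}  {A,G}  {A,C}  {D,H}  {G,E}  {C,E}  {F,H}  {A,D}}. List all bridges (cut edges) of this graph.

none

The edges on the cycle A-B-F-H-D-A are not bridges since each lies on that cycle.
Every edge lies on some cycle, so there are no bridges.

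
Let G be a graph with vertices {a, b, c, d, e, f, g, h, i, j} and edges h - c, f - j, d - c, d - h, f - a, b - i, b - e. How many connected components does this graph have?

g is isolated — a component by itself.
Starting from b we can reach b, e, i. That is one component of size 3.
Starting from a we can reach a, f, j. That is one component of size 3.
Starting from c we can reach c, d, h. That is one component of size 3.
Total: 4 components.

4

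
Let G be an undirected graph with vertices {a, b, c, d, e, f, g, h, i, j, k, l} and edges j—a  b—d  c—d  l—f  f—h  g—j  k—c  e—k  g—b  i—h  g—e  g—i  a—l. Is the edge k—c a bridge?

No

After removing k—c, the path k-e-g-b-d-c still connects them, so the edge is not a bridge.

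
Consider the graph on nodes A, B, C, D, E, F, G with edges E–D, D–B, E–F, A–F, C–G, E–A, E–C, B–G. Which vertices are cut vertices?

E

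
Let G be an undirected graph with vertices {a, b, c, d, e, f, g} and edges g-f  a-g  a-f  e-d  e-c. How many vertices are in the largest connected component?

b is isolated — a component by itself.
Starting from a we can reach a, f, g. That is one component of size 3.
Starting from c we can reach c, d, e. That is one component of size 3.
The largest has 3 vertices.

3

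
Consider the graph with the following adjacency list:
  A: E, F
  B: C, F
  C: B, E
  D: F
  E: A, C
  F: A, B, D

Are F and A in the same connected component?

From F we can reach A, B, C, D, E, F, which includes A.

Yes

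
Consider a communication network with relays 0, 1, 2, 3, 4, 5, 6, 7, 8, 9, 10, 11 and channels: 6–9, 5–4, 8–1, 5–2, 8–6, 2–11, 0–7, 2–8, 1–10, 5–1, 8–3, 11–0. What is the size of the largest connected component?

12

Starting from 0 we can reach 0, 1, 2, 3, 4, 5, 6, 7, 8, 9, 10, 11. That is one component of size 12.
The largest has 12 vertices.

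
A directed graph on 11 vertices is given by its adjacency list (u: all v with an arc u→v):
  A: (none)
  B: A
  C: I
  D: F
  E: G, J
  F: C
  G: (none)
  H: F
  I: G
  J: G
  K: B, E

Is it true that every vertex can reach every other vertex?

No

There is no directed path from C to K, so the graph is not strongly connected.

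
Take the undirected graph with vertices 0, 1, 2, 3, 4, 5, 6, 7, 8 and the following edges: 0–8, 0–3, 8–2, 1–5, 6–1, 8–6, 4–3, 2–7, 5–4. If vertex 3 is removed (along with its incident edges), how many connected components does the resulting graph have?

1

With 3 gone, the remaining components are: {0, 1, 2, 4, 5, 6, 7, 8}.
That is 1 component.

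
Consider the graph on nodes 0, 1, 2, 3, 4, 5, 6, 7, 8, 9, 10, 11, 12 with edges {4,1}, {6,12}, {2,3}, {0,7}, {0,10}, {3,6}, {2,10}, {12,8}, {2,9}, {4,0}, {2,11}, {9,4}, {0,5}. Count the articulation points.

Removing 0 increases the component count from 1 to 3, so 0 is a cut vertex.
Removing 2 increases the component count from 1 to 3, so 2 is a cut vertex.
Removing 3 increases the component count from 1 to 2, so 3 is a cut vertex.
Likewise 4, 6, 12 are cut vertices.
By contrast removing 7 leaves 1 component; it is not a cut vertex. No other vertex is a cut vertex either.

6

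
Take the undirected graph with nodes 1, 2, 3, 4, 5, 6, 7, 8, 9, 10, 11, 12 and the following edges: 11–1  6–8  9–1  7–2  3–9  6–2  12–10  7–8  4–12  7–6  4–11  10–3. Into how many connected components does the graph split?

3

5 is isolated — a component by itself.
Starting from 2 we can reach 2, 6, 7, 8. That is one component of size 4.
Starting from 1 we can reach 1, 3, 4, 9, 10, 11, 12. That is one component of size 7.
Total: 3 components.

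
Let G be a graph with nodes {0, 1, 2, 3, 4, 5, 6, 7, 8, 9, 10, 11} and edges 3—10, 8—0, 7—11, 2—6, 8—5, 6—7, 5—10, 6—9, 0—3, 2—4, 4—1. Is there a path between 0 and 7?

No

The component containing 0 is {0, 3, 5, 8, 10}, and 7 is not in it.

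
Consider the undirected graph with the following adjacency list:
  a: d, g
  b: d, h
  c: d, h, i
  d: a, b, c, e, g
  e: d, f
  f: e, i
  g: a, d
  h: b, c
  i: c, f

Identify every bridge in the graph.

none

The edges on the cycle d-g-a-d are not bridges since each lies on that cycle.
Every edge lies on some cycle, so there are no bridges.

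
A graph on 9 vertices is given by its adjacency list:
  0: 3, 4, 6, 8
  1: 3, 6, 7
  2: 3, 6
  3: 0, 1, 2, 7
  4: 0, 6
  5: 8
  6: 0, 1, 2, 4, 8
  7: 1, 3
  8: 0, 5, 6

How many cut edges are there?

1

The edges on the cycle 1-6-2-3-7-1 are not bridges since each lies on that cycle.
But removing 5-8 disconnects 5 from 8 — this is a bridge.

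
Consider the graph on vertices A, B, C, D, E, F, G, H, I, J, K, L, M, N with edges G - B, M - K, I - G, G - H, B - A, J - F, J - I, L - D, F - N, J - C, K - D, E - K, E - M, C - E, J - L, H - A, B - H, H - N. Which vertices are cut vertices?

Removing J increases the component count from 1 to 2, so J is a cut vertex.
By contrast removing D leaves 1 component; it is not a cut vertex. No other vertex is a cut vertex either.

J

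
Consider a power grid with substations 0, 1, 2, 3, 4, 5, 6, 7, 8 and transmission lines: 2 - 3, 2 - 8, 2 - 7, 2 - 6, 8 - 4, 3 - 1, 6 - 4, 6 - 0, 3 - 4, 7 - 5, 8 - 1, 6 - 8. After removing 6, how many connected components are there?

With 6 gone, the remaining components are: {0}; {1, 2, 3, 4, 5, 7, 8}.
That is 2 components.

2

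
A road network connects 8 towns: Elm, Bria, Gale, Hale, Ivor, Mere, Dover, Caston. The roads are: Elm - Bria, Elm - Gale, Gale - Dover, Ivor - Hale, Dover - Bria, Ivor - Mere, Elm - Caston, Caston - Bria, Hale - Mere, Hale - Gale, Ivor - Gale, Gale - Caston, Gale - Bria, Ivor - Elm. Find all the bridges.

The edges on the cycle Ivor-Hale-Mere-Ivor are not bridges since each lies on that cycle.
Every edge lies on some cycle, so there are no bridges.

none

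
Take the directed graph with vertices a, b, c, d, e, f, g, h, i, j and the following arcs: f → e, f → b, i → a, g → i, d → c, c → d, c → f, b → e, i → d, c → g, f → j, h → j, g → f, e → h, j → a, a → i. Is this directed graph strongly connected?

Yes

From e we can reach every vertex (a, b, c, d, e, f, g, h, i, j), and every vertex can reach e (a, b, c, d, e, f, g, h, i, j). So the whole graph is one strongly connected component.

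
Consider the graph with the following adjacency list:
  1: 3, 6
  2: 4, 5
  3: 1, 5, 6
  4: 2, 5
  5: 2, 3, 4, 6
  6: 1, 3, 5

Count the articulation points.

Removing 5 increases the component count from 1 to 2, so 5 is a cut vertex.
By contrast removing 4 leaves 1 component; it is not a cut vertex. No other vertex is a cut vertex either.

1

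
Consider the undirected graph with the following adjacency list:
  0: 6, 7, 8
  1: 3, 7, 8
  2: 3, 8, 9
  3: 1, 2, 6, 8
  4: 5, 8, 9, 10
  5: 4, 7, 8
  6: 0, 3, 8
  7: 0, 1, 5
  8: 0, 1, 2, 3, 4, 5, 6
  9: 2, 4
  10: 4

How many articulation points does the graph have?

Removing 4 increases the component count from 1 to 2, so 4 is a cut vertex.
By contrast removing 3 leaves 1 component; it is not a cut vertex. No other vertex is a cut vertex either.

1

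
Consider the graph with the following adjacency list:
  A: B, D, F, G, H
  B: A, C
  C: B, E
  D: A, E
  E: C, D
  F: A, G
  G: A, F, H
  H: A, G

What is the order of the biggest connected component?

8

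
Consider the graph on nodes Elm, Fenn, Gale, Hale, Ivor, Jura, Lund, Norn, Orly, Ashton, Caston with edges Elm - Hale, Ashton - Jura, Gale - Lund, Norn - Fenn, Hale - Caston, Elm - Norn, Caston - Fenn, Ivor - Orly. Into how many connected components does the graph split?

4

Starting from Ivor we can reach Ivor, Orly. That is one component of size 2.
Starting from Gale we can reach Gale, Lund. That is one component of size 2.
Starting from Jura we can reach Jura, Ashton. That is one component of size 2.
Starting from Elm we can reach Elm, Fenn, Hale, Norn, Caston. That is one component of size 5.
Total: 4 components.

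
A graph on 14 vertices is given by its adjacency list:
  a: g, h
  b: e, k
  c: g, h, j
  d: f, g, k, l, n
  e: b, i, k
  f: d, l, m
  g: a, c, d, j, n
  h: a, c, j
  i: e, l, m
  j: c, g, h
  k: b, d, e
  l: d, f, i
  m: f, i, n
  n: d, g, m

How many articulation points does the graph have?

1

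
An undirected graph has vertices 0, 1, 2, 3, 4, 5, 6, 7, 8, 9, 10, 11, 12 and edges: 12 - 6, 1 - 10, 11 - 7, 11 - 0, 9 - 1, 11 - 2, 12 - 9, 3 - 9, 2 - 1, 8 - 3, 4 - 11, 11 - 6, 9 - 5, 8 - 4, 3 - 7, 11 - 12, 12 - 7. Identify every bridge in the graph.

0-11, 1-10, 5-9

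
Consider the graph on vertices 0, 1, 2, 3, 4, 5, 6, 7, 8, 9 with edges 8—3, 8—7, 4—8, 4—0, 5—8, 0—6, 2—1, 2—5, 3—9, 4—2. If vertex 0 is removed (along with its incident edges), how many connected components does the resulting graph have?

2

With 0 gone, the remaining components are: {6}; {1, 2, 3, 4, 5, 7, 8, 9}.
That is 2 components.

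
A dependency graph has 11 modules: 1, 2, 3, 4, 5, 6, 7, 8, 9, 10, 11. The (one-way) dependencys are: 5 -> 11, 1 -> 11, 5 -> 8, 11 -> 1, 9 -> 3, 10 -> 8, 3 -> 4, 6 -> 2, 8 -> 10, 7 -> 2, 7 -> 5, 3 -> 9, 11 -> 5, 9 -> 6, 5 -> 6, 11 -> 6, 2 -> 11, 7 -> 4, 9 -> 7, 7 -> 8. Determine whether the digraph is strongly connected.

There is no directed path from 10 to 3, so the graph is not strongly connected.

No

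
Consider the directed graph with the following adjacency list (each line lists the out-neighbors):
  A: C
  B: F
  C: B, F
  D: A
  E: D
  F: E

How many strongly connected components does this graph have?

1

{A, B, C, D, E, F} are all mutually reachable — one SCC of size 6.
That gives 1 strongly connected component.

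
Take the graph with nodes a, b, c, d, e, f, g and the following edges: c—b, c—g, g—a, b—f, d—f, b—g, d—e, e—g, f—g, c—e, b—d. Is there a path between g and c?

From g we can reach a, b, c, d, e, f, g, which includes c.

Yes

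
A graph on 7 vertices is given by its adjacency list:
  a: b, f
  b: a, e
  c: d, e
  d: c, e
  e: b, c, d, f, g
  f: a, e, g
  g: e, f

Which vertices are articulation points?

e

Removing e increases the component count from 1 to 2, so e is a cut vertex.
By contrast removing b leaves 1 component; it is not a cut vertex. No other vertex is a cut vertex either.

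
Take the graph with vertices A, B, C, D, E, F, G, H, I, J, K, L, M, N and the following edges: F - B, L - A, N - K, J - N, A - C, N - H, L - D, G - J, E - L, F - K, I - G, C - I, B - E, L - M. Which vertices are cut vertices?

Removing L increases the component count from 1 to 3, so L is a cut vertex.
Removing N increases the component count from 1 to 2, so N is a cut vertex.
By contrast removing K leaves 1 component; it is not a cut vertex. No other vertex is a cut vertex either.

L, N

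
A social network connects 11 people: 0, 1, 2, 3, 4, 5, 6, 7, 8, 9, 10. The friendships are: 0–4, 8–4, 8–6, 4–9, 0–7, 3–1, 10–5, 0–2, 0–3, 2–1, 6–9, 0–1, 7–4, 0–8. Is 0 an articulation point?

Yes

Deleting 0 raises the number of components from 2 to 3, so 0 is a cut vertex.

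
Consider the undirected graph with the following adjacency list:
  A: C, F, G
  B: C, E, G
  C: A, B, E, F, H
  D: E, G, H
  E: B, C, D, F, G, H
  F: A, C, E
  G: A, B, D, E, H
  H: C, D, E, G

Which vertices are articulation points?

Removing B, for instance, still leaves 1 component. No single vertex removal increases the component count — the graph has no articulation points.

none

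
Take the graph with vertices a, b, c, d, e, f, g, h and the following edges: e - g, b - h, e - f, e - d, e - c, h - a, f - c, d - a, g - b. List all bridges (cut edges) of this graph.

none

The edges on the cycle e-f-c-e are not bridges since each lies on that cycle.
Every edge lies on some cycle, so there are no bridges.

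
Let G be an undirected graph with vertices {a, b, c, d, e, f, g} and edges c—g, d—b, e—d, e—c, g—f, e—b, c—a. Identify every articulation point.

Removing c increases the component count from 1 to 3, so c is a cut vertex.
Removing e increases the component count from 1 to 2, so e is a cut vertex.
Removing g increases the component count from 1 to 2, so g is a cut vertex.
By contrast removing d leaves 1 component; it is not a cut vertex. No other vertex is a cut vertex either.

c, e, g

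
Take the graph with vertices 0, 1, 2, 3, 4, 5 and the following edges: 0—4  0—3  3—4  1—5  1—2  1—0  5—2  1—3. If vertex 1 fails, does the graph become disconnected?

Yes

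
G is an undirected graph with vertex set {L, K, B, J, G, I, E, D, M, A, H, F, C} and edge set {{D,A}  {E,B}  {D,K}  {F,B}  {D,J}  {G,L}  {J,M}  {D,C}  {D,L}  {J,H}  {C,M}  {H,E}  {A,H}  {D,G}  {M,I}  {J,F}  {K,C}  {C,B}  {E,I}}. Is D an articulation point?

Yes

Deleting D raises the number of components from 1 to 2, so D is a cut vertex.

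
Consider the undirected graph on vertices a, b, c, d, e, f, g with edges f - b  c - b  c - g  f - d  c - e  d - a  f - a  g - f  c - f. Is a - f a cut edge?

After removing a - f, the path a-d-f still connects them, so the edge is not a bridge.

No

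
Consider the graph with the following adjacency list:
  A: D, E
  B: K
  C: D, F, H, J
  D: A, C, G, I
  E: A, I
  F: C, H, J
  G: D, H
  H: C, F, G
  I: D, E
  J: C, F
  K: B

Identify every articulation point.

Removing D increases the component count from 2 to 3, so D is a cut vertex.
By contrast removing E leaves 2 components; it is not a cut vertex. No other vertex is a cut vertex either.

D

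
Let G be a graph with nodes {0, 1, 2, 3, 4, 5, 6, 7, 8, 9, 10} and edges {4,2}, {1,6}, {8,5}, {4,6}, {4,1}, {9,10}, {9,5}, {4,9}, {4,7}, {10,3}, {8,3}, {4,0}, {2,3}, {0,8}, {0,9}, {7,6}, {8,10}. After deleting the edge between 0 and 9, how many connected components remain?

0 and 9 are still connected via 0-4-9, so the component count stays at 1.

1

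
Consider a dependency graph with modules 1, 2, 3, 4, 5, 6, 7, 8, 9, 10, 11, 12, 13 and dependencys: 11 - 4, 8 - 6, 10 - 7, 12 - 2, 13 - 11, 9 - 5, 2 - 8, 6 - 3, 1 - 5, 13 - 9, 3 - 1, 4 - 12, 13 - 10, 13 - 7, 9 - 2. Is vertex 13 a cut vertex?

Deleting 13 raises the number of components from 1 to 2, so 13 is a cut vertex.

Yes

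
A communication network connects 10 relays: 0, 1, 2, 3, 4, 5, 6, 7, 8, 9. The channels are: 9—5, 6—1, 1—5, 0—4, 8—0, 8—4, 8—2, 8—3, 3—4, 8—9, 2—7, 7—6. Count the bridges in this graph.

The edges on the cycle 8-0-4-8 are not bridges since each lies on that cycle.
Every edge lies on some cycle, so there are no bridges.

0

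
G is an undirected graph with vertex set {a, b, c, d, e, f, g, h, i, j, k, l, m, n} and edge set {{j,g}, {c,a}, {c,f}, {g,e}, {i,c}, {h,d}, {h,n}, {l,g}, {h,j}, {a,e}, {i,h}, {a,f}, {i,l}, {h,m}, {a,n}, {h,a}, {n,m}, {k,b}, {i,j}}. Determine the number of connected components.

2

Starting from b we can reach b, k. That is one component of size 2.
Starting from a we can reach a, c, d, e, f, g, h, i, j, l, m, n. That is one component of size 12.
Total: 2 components.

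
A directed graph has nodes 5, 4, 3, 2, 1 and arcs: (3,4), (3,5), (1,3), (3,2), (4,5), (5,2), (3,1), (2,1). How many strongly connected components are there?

1

{1, 2, 3, 4, 5} are all mutually reachable — one SCC of size 5.
That gives 1 strongly connected component.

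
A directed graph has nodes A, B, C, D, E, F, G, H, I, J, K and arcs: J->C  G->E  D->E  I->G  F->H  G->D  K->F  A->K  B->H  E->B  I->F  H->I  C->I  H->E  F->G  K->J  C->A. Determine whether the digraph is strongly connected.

There is no directed path from D to K, so the graph is not strongly connected.

No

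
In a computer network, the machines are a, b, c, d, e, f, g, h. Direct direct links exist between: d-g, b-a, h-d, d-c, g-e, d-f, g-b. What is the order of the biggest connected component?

8

Starting from a we can reach a, b, c, d, e, f, g, h. That is one component of size 8.
The largest has 8 vertices.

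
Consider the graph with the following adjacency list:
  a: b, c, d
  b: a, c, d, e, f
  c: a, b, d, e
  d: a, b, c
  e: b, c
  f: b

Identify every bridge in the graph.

b-f

The edges on the cycle b-d-a-b are not bridges since each lies on that cycle.
But removing f-b disconnects f from b — this is a bridge.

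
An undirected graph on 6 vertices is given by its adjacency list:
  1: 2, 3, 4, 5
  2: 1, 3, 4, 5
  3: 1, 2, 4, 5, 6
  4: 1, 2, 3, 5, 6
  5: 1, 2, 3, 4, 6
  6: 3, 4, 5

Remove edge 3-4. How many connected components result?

1

3 and 4 are still connected via 3-5-4, so the component count stays at 1.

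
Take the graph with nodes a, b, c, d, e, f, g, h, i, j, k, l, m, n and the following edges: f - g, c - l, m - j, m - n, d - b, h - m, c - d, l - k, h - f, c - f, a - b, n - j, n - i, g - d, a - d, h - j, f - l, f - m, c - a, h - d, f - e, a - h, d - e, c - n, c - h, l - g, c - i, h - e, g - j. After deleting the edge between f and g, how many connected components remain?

1

f and g are still connected via f-l-g, so the component count stays at 1.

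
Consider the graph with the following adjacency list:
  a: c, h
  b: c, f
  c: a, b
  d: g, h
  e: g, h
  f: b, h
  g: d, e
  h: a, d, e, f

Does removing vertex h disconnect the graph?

Yes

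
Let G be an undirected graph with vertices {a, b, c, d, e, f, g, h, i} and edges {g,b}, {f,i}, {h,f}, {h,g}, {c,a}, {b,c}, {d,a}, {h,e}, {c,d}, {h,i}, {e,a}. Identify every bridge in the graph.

The edges on the cycle h-f-i-h are not bridges since each lies on that cycle.
Every edge lies on some cycle, so there are no bridges.

none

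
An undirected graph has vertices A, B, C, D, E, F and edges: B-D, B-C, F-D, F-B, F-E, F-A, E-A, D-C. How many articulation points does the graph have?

Removing F increases the component count from 1 to 2, so F is a cut vertex.
By contrast removing A leaves 1 component; it is not a cut vertex. No other vertex is a cut vertex either.

1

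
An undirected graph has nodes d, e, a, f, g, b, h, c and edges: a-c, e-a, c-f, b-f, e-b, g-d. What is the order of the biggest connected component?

5

h is isolated — a component by itself.
Starting from d we can reach d, g. That is one component of size 2.
Starting from a we can reach a, b, c, e, f. That is one component of size 5.
The largest has 5 vertices.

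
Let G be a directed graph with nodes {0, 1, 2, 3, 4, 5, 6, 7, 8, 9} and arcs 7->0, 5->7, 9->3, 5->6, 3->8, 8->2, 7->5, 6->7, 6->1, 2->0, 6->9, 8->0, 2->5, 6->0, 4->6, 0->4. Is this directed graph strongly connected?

There is no directed path from 1 to 9, so the graph is not strongly connected.

No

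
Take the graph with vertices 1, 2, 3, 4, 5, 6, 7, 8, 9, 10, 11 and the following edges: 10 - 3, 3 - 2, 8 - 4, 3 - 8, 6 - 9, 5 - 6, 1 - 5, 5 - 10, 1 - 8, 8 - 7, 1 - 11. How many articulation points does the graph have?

5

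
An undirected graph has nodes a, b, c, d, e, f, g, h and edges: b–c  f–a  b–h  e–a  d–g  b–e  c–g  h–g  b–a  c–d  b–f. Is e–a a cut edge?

No

After removing e–a, the path e-b-a still connects them, so the edge is not a bridge.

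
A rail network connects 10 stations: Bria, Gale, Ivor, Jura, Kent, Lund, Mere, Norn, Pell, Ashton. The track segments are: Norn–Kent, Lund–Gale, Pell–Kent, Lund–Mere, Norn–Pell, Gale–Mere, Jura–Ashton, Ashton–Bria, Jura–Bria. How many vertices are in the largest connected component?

Ivor is isolated — a component by itself.
Starting from Gale we can reach Gale, Lund, Mere. That is one component of size 3.
Starting from Kent we can reach Kent, Norn, Pell. That is one component of size 3.
Starting from Bria we can reach Bria, Jura, Ashton. That is one component of size 3.
The largest has 3 vertices.

3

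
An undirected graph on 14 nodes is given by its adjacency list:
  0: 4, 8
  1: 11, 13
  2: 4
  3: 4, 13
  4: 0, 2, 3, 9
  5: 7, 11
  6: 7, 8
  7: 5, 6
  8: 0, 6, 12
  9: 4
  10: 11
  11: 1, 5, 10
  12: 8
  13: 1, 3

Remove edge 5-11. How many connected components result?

1

5 and 11 are still connected via 5-7-6-8-0-4-3-13-1-11, so the component count stays at 1.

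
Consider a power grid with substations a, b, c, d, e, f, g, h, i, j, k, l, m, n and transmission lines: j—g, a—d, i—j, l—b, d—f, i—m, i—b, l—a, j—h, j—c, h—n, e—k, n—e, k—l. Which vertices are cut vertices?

Removing a increases the component count from 1 to 2, so a is a cut vertex.
Removing d increases the component count from 1 to 2, so d is a cut vertex.
Removing i increases the component count from 1 to 2, so i is a cut vertex.
Likewise j, l are cut vertices.
By contrast removing f leaves 1 component; it is not a cut vertex. No other vertex is a cut vertex either.

a, d, i, j, l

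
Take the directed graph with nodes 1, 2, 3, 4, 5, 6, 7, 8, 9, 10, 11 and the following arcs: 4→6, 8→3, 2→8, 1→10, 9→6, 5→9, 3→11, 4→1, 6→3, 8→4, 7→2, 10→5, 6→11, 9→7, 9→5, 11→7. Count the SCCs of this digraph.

1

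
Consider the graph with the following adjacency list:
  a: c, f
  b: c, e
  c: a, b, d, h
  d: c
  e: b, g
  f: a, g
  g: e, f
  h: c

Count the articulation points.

Removing c increases the component count from 1 to 3, so c is a cut vertex.
By contrast removing b leaves 1 component; it is not a cut vertex. No other vertex is a cut vertex either.

1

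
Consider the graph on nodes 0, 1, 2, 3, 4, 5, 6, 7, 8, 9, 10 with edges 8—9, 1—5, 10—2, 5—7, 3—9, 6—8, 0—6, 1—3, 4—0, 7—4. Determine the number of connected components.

2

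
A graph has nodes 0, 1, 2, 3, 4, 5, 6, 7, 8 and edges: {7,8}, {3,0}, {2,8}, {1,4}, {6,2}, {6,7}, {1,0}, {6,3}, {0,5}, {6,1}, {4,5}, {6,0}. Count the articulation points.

1

Removing 6 increases the component count from 1 to 2, so 6 is a cut vertex.
By contrast removing 5 leaves 1 component; it is not a cut vertex. No other vertex is a cut vertex either.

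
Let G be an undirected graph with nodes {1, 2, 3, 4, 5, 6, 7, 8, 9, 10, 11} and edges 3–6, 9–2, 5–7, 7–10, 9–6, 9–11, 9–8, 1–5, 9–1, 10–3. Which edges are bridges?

11-9, 2-9, 8-9

The edges on the cycle 9-1-5-7-10-3-6-9 are not bridges since each lies on that cycle.
But removing 9–2 disconnects 9 from 2; removing 9–11 disconnects 9 from 11; removing 9–8 disconnects 9 from 8 — these are bridges.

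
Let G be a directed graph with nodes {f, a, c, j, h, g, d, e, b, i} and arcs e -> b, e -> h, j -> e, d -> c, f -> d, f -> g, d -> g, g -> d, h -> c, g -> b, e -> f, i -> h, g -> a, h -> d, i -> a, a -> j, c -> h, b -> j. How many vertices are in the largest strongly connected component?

9

{a, b, c, d, e, f, g, h, j} are all mutually reachable — one SCC of size 9.
{i} is an SCC by itself.
The largest has 9 vertices.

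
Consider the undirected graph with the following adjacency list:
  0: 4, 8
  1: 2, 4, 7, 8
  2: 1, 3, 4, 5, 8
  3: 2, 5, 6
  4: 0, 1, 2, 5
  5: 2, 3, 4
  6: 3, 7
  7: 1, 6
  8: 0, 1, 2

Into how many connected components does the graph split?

1

Starting from 0 we can reach 0, 1, 2, 3, 4, 5, 6, 7, 8. That is one component of size 9.
Total: 1 component.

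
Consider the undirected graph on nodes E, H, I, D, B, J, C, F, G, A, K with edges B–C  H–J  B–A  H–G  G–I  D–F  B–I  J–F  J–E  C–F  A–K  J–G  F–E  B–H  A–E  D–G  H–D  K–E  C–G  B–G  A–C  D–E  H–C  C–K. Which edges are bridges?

The edges on the cycle B-H-J-G-I-B are not bridges since each lies on that cycle.
Every edge lies on some cycle, so there are no bridges.

none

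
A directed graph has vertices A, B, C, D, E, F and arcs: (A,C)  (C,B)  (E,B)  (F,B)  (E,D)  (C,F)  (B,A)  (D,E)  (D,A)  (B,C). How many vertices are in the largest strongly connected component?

{A, B, C, F} are all mutually reachable — one SCC of size 4.
{D, E} are all mutually reachable — one SCC of size 2.
The largest has 4 vertices.

4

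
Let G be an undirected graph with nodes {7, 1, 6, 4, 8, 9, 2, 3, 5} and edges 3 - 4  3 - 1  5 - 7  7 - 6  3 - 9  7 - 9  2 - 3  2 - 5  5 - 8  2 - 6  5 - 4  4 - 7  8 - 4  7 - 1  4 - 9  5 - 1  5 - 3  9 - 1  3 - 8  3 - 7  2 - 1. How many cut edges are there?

The edges on the cycle 5-3-4-9-7-5 are not bridges since each lies on that cycle.
Every edge lies on some cycle, so there are no bridges.

0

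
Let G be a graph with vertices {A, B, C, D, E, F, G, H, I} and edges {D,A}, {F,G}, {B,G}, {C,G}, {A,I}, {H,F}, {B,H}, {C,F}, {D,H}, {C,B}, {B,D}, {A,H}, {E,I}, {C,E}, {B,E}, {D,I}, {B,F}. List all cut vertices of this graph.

none

Removing C, for instance, still leaves 1 component. No single vertex removal increases the component count — the graph has no articulation points.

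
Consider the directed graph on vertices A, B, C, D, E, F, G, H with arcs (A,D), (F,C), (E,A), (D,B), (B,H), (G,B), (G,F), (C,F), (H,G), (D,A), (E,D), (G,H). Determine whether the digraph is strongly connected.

No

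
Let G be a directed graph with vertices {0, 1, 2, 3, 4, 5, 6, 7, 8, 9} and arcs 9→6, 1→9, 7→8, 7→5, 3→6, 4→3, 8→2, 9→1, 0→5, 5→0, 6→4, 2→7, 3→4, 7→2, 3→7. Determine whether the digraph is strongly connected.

No

There is no directed path from 2 to 6, so the graph is not strongly connected.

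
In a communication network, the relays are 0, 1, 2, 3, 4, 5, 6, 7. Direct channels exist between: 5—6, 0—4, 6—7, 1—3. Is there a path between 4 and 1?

The component containing 4 is {0, 4}, and 1 is not in it.

No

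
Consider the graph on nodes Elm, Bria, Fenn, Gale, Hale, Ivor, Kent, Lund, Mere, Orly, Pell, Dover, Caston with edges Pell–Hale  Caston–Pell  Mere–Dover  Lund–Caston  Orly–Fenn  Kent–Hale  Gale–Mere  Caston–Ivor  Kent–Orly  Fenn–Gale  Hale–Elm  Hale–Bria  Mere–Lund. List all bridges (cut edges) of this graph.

Bria-Hale, Caston-Ivor, Dover-Mere, Elm-Hale

The edges on the cycle Kent-Orly-Fenn-Gale-Mere-Lund-Caston-Pell-Hale-Kent are not bridges since each lies on that cycle.
But removing Hale–Elm disconnects Hale from Elm; removing Ivor–Caston disconnects Ivor from Caston; removing Mere–Dover disconnects Mere from Dover; removing Hale–Bria disconnects Hale from Bria — these are bridges.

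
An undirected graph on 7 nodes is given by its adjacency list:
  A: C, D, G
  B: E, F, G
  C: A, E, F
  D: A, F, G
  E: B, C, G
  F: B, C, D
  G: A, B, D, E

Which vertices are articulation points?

none

Removing D, for instance, still leaves 1 component. No single vertex removal increases the component count — the graph has no articulation points.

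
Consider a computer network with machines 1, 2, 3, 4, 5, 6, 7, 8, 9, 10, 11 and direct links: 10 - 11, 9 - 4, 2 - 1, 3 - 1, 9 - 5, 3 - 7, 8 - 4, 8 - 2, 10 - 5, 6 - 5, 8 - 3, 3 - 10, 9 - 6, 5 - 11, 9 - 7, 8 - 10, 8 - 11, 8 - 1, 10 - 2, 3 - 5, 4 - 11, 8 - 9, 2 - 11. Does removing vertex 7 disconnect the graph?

Deleting 7 leaves 1 component (was 1) (its neighbors 3, 9 remain connected to each other), so 7 is not a cut vertex.

No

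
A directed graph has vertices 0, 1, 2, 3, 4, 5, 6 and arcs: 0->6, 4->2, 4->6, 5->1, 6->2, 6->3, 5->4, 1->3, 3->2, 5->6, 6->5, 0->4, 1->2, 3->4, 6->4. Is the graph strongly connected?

No

There is no directed path from 2 to 4, so the graph is not strongly connected.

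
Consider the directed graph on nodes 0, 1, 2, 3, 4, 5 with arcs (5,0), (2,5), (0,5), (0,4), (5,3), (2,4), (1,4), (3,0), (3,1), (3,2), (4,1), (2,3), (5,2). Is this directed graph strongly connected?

No

There is no directed path from 1 to 5, so the graph is not strongly connected.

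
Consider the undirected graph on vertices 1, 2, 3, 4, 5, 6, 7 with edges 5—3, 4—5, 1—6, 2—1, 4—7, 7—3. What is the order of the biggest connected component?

4

Starting from 1 we can reach 1, 2, 6. That is one component of size 3.
Starting from 3 we can reach 3, 4, 5, 7. That is one component of size 4.
The largest has 4 vertices.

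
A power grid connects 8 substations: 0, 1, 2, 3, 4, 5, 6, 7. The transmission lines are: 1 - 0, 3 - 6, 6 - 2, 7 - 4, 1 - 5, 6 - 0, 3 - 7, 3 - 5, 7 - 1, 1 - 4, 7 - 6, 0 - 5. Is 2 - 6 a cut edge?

Yes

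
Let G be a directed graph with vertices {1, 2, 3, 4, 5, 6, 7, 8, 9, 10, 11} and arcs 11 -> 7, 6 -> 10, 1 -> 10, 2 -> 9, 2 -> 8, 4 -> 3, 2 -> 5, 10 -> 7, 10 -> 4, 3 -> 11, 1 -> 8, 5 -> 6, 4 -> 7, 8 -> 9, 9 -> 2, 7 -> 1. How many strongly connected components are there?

1

{1, 2, 3, 4, 5, 6, 7, 8, 9, 10, 11} are all mutually reachable — one SCC of size 11.
That gives 1 strongly connected component.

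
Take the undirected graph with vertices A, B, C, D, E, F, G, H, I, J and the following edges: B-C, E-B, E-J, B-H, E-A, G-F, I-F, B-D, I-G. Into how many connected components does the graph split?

2

Starting from F we can reach F, G, I. That is one component of size 3.
Starting from A we can reach A, B, C, D, E, H, J. That is one component of size 7.
Total: 2 components.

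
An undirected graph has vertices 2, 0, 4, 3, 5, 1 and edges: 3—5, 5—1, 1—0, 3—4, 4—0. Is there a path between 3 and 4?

Yes

From 3 we can reach 0, 1, 3, 4, 5, which includes 4.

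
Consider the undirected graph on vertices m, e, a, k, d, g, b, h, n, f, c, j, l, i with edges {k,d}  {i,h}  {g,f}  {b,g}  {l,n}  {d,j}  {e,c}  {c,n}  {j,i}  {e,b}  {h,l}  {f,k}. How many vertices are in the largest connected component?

12

m is isolated — a component by itself.
a is isolated — a component by itself.
Starting from b we can reach b, c, d, e, f, g, h, i, j, k, l, n. That is one component of size 12.
The largest has 12 vertices.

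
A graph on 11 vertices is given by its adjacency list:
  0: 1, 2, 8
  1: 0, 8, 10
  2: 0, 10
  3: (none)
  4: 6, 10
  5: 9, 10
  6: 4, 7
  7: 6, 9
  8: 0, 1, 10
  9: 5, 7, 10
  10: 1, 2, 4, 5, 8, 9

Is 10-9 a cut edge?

No

After removing 10-9, the path 10-5-9 still connects them, so the edge is not a bridge.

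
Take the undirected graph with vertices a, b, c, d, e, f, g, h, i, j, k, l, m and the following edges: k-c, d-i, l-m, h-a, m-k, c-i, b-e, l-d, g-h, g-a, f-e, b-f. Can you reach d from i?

Yes

From i we can reach c, d, i, k, l, m, which includes d.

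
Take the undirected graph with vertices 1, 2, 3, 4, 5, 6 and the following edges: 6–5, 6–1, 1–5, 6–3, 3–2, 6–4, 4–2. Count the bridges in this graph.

0

The edges on the cycle 6-1-5-6 are not bridges since each lies on that cycle.
Every edge lies on some cycle, so there are no bridges.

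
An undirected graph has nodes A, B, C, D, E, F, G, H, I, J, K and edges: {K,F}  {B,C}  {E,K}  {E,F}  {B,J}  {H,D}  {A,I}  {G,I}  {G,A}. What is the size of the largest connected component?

Starting from D we can reach D, H. That is one component of size 2.
Starting from A we can reach A, G, I. That is one component of size 3.
Starting from B we can reach B, C, J. That is one component of size 3.
Starting from E we can reach E, F, K. That is one component of size 3.
The largest has 3 vertices.

3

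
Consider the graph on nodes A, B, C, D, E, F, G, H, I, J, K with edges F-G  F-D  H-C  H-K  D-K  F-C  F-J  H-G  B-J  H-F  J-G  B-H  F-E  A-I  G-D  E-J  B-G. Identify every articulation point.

none

Removing J, for instance, still leaves 2 components. No single vertex removal increases the component count — the graph has no articulation points.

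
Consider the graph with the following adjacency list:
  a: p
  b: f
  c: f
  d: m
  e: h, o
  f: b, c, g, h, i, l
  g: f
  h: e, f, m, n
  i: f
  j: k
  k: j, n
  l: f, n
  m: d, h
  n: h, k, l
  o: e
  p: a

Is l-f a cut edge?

No

After removing l-f, the path l-n-h-f still connects them, so the edge is not a bridge.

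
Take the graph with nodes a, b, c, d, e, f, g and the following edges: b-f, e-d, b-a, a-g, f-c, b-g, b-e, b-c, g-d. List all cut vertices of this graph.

b

Removing b increases the component count from 1 to 2, so b is a cut vertex.
By contrast removing c leaves 1 component; it is not a cut vertex. No other vertex is a cut vertex either.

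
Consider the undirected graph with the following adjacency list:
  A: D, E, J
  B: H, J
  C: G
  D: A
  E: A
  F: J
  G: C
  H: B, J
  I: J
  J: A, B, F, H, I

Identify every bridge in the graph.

A-D, A-E, A-J, C-G, F-J, I-J

The edges on the cycle B-J-H-B are not bridges since each lies on that cycle.
But removing A-D disconnects A from D; removing A-E disconnects A from E; removing G-C disconnects G from C; removing J-I disconnects J from I — these are bridges.
In total 6 edges are bridges.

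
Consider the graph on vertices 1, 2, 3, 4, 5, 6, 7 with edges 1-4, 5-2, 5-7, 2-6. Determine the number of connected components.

3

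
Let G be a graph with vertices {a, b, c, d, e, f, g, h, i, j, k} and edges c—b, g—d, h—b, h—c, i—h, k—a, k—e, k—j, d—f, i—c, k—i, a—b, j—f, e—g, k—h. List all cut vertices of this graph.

k

Removing k increases the component count from 1 to 2, so k is a cut vertex.
By contrast removing g leaves 1 component; it is not a cut vertex. No other vertex is a cut vertex either.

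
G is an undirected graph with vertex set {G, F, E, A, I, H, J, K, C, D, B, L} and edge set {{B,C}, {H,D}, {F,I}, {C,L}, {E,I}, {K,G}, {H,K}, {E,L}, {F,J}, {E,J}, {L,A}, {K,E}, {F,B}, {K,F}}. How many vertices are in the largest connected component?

12

Starting from A we can reach A, B, C, D, E, F, G, H, I, J, K, L. That is one component of size 12.
The largest has 12 vertices.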